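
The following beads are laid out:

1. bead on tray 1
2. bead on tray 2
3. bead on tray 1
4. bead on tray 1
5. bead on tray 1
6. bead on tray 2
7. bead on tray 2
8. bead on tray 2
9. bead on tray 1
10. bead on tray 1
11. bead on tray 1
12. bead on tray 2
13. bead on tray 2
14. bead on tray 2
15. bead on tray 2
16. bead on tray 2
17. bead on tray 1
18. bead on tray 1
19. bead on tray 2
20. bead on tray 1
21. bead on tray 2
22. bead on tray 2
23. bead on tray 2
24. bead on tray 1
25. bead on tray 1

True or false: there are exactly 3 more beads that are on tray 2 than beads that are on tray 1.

beads on tray 2: 13.
beads on tray 1: 12.
The claim requires 13 − 12 (= 1) to equal 3, which does not hold.

False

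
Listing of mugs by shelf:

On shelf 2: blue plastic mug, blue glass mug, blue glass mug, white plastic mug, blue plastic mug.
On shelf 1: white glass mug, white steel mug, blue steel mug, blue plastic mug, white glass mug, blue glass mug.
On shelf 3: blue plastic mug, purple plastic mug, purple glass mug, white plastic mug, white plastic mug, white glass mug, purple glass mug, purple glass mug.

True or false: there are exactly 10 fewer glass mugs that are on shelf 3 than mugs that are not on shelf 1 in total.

glass mugs on shelf 3: 4.
mugs that are not on shelf 1: 13.
The claim requires 13 − 4 (= 9) to equal 10, which does not hold.

False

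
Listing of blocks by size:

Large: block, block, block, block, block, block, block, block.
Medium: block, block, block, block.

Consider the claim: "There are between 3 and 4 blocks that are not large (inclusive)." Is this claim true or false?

True

|blocks that are not large| = 4.
The claim requires 3 ≤ 4 ≤ 4, which holds.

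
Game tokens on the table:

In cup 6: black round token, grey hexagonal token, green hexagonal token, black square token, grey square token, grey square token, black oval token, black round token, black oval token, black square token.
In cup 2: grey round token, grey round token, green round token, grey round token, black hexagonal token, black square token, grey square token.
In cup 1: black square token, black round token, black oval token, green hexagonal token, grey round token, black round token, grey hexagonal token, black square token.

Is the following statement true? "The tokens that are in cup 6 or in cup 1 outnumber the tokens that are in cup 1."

There are 18 tokens in cup 6 or in cup 1.
There are 8 tokens in cup 1.
The claim requires 18 > 8, which holds.

True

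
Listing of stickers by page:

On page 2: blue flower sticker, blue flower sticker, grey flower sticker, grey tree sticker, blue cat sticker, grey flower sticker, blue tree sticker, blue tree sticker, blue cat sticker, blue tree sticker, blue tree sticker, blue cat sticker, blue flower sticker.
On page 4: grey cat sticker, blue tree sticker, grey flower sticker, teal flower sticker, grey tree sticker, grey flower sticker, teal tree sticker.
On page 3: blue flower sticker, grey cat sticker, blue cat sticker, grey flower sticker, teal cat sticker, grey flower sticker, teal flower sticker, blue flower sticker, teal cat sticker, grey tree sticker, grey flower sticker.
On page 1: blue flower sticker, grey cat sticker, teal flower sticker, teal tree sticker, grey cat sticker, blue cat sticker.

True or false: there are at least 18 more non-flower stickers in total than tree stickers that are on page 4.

|non-flower stickers| = 21.
|tree stickers on page 4| = 3.
The claim requires 21 − 3 = 18 ≥ 18, which holds.

True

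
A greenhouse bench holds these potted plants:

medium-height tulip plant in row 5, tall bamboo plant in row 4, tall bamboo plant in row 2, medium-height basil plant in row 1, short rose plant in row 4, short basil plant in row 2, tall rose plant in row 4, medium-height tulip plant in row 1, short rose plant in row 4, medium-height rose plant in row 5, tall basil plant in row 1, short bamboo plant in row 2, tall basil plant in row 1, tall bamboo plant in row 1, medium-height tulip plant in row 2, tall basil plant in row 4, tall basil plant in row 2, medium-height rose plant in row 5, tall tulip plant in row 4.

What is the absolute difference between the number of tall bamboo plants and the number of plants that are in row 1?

2

tall bamboo plants: 3. plants in row 1: 5.
|3 − 5| = 5 − 3 = 2.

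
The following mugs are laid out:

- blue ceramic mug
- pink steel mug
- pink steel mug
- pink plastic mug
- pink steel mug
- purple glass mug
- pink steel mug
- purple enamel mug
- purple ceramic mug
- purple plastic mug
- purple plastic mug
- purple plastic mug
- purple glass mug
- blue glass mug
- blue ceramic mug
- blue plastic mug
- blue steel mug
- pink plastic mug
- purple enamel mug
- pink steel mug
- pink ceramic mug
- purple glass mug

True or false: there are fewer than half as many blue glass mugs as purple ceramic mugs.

There is 1 blue glass mug.
There is 1 purple ceramic mug.
The claim requires 2 × 1 = 2 < 1, which does not hold.

False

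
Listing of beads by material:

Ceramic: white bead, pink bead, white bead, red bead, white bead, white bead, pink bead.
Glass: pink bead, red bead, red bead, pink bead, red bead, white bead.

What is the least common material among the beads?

Counts by material: ceramic 7, glass 6.
The minimum is 6, held uniquely by glass.

glass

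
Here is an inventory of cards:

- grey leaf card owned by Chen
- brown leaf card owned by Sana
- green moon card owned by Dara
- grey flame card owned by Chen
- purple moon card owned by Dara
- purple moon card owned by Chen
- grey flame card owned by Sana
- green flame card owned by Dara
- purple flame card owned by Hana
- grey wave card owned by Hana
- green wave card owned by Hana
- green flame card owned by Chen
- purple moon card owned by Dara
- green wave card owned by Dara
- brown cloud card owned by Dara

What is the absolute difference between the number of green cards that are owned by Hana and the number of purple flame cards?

0

green cards owned by Hana: 1. purple flame cards: 1.
|1 − 1| = 1 − 1 = 0.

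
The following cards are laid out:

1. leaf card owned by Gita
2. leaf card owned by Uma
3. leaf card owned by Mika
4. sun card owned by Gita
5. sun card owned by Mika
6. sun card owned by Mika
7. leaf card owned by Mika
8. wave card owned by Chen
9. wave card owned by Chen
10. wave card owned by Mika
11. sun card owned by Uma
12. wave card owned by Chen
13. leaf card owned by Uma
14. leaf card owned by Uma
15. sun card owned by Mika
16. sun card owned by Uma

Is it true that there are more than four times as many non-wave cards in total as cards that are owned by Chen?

False

|non-wave cards| = 12.
|cards owned by Chen| = 3.
The claim requires 12 > 4 × 3 = 12, which does not hold.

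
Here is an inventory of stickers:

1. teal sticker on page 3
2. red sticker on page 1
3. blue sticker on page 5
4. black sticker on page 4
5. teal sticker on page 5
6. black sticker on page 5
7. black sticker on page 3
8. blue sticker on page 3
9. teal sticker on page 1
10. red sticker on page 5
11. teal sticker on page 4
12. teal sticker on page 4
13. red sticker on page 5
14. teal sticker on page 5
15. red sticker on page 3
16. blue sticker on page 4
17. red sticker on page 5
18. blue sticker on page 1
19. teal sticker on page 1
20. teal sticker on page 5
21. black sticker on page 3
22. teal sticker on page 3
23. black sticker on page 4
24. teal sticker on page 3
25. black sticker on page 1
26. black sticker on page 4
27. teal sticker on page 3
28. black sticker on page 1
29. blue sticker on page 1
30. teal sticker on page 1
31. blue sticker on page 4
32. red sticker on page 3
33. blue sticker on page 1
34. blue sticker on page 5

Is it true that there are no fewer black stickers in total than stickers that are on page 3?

False

|black stickers| = 8.
|stickers on page 3| = 9.
The claim requires 8 ≥ 9, which does not hold.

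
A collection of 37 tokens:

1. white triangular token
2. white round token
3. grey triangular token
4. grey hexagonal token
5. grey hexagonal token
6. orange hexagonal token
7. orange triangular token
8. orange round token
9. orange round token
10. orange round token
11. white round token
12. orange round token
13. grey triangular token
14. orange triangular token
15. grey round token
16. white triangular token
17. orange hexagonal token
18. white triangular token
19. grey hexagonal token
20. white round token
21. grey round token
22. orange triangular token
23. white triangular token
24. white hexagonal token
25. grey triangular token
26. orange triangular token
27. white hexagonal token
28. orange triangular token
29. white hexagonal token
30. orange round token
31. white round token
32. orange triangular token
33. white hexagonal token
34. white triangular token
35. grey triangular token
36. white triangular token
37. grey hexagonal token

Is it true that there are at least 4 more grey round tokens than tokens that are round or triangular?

There are 2 grey round tokens.
There are 27 tokens that are round or triangular.
The claim requires 2 − 27 = -25 ≥ 4, which does not hold.

False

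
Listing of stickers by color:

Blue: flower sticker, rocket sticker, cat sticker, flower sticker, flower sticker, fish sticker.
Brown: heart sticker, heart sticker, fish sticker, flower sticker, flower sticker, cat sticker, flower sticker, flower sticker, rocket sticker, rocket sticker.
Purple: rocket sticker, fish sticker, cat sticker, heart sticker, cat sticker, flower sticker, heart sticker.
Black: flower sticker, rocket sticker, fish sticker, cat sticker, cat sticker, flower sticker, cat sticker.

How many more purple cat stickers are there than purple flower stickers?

1

purple cat stickers: 2.
purple flower stickers: 1.
2 − 1 = 1.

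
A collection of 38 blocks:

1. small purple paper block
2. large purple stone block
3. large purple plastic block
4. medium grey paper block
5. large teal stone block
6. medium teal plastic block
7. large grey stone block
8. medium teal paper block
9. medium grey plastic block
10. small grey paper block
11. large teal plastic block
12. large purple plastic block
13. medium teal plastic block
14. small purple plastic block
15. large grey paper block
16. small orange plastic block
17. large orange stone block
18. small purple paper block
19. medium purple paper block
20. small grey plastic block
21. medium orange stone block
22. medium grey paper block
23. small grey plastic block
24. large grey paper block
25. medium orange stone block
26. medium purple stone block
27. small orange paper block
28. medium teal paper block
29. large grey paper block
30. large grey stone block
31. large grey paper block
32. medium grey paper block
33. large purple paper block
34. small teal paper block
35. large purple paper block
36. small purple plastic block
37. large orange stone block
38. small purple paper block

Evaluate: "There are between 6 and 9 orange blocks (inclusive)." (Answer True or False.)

True

orange blocks: 6.
The claim requires 6 ≤ 6 ≤ 9, which holds.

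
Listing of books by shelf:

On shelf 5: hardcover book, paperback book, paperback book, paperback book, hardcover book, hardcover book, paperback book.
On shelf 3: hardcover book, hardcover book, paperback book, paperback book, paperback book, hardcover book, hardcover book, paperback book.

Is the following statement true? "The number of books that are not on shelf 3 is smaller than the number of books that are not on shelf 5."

There are 7 books that are not on shelf 3.
There are 8 books that are not on shelf 5.
The claim requires 7 < 8, which holds.

True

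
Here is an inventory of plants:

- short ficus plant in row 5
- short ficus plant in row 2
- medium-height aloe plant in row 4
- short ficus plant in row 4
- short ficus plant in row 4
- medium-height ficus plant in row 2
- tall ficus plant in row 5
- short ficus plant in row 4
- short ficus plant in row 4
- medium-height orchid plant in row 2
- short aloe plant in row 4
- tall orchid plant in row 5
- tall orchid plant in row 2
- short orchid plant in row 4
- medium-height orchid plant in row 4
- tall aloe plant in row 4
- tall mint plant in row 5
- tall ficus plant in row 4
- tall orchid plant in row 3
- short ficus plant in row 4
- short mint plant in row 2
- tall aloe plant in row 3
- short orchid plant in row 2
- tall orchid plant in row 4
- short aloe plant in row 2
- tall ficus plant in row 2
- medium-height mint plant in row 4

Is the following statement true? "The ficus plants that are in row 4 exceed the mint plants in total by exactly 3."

|ficus plants in row 4| = 6.
|mint plants| = 3.
The claim requires 6 − 3 (= 3) to equal 3, which holds.

True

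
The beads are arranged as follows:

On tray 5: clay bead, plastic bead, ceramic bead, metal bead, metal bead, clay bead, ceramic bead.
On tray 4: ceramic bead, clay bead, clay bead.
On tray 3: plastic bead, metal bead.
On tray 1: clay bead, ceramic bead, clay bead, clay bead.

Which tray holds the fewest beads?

Counts by tray: tray 5→7, tray 1→4, tray 4→3, tray 3→2.
The minimum is 2, held uniquely by tray 3.

tray 3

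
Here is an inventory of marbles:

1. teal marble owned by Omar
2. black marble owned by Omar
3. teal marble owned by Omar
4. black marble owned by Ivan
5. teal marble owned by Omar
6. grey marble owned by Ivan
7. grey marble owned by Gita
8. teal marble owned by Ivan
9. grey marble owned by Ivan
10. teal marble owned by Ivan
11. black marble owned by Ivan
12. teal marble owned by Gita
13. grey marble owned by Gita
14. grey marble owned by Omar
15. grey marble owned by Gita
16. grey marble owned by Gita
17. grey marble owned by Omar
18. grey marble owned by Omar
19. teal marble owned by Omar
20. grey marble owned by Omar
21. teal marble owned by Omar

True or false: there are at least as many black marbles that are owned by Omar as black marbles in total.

False

Count of black marbles owned by Omar: 1.
There are 3 black marbles.
The claim requires 1 ≥ 3, which does not hold.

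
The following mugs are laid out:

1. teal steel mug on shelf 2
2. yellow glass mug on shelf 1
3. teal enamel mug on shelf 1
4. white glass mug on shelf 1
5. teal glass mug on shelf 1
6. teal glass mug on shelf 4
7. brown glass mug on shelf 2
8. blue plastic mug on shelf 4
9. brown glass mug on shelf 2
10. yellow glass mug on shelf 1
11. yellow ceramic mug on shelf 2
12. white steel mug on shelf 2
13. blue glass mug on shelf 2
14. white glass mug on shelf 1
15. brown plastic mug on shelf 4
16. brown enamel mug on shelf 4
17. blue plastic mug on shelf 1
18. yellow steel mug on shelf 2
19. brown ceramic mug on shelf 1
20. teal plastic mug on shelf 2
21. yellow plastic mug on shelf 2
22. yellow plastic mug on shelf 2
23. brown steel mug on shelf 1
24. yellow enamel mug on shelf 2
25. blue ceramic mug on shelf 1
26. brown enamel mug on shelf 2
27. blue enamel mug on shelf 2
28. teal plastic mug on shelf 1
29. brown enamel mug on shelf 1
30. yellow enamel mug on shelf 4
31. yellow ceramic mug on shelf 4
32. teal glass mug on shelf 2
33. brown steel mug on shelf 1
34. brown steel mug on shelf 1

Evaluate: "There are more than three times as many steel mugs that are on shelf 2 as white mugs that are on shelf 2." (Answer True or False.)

|steel mugs on shelf 2| = 3.
|white mugs on shelf 2| = 1.
The claim requires 3 > 3 × 1 = 3, which does not hold.

False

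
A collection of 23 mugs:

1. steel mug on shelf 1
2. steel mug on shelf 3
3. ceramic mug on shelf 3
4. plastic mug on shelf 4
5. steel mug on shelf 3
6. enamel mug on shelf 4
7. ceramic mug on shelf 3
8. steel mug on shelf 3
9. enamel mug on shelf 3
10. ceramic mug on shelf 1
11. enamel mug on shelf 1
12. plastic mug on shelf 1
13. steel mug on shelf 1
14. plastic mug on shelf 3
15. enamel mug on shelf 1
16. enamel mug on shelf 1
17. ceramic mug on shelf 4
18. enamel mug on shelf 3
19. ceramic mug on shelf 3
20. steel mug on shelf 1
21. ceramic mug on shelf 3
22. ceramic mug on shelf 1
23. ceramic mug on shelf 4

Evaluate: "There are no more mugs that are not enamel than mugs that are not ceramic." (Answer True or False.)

There are 17 mugs that are not enamel.
There are 15 mugs that are not ceramic.
The claim requires 17 ≤ 15, which does not hold.

False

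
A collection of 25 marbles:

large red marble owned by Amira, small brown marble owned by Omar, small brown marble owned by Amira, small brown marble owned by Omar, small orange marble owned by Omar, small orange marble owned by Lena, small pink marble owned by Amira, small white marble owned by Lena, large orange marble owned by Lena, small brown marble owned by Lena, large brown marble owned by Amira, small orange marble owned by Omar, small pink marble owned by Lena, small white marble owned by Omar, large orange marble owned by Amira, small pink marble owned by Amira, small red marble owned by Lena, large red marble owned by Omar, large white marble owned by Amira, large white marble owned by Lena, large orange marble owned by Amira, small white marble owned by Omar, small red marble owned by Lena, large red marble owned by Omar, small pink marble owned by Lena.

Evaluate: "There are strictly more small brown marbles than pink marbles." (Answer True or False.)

False

There are 4 small brown marbles.
There are 4 pink marbles.
The claim requires 4 > 4, which does not hold.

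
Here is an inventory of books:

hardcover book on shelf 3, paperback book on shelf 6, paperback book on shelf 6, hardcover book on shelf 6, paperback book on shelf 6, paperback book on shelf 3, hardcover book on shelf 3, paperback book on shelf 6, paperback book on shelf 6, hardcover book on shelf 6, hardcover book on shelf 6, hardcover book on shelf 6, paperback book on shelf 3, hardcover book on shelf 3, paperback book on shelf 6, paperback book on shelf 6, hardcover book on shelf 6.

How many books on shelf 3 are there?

5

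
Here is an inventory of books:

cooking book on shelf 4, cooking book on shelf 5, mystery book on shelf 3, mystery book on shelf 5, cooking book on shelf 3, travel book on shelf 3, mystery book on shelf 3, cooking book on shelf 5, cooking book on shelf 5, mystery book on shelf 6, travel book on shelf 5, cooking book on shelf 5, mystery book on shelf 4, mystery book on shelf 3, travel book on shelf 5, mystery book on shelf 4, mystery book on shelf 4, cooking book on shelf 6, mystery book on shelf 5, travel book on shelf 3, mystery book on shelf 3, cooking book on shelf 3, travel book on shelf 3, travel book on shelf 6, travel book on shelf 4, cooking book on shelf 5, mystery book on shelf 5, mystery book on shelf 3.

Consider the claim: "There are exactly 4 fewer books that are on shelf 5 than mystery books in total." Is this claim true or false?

False

There are 10 books on shelf 5.
There are 12 mystery books.
The claim requires 12 − 10 (= 2) to equal 4, which does not hold.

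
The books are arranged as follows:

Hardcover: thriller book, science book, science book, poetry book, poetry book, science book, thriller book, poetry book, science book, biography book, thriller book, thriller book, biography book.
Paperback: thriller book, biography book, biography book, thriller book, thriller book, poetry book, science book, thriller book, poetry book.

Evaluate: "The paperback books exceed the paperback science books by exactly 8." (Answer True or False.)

There are 9 paperback books.
There is 1 paperback science book.
The claim requires 9 − 1 (= 8) to equal 8, which holds.

True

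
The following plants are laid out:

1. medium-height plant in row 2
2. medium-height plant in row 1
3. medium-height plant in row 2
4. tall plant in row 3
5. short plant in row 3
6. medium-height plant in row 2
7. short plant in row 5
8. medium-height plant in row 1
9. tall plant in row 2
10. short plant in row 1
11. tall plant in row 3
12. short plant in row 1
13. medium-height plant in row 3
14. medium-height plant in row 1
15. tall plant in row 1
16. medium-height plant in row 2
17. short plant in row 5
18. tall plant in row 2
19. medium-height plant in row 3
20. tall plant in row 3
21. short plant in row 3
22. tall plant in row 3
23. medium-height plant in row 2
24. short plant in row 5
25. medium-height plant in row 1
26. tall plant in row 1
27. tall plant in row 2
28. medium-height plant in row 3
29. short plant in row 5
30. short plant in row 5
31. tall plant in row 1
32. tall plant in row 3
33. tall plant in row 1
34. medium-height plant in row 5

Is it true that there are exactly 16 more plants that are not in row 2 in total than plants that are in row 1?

plants that are not in row 2: 26.
plants in row 1: 10.
The claim requires 26 − 10 (= 16) to equal 16, which holds.

True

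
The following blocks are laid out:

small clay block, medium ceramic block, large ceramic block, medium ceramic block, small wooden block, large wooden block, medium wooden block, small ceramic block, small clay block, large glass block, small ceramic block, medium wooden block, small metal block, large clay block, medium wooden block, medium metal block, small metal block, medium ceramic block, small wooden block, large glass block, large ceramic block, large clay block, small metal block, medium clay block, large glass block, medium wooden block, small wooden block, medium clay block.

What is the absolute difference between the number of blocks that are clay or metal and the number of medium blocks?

blocks that are clay or metal: 10. medium blocks: 10.
|10 − 10| = 10 − 10 = 0.

0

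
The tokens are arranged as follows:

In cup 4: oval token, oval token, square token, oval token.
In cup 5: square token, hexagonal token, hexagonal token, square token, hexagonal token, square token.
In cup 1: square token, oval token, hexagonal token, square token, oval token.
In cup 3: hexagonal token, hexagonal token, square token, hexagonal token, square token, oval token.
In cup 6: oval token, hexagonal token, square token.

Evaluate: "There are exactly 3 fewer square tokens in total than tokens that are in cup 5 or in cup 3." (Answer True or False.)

True

square tokens: 9.
tokens in cup 5 or in cup 3: 12.
The claim requires 12 − 9 (= 3) to equal 3, which holds.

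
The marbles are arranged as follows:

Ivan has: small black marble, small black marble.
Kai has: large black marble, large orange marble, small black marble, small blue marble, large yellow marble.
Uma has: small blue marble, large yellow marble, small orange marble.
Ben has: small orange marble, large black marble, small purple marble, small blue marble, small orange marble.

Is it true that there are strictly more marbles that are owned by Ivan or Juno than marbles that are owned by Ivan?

Count of marbles owned by Ivan or Juno: 2.
Count of marbles owned by Ivan: 2.
The claim requires 2 > 2, which does not hold.

False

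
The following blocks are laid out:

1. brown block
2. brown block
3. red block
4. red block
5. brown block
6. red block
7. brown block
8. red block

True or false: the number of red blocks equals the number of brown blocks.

red blocks: 4.
brown blocks: 4.
The claim requires 4 = 4, which holds.

True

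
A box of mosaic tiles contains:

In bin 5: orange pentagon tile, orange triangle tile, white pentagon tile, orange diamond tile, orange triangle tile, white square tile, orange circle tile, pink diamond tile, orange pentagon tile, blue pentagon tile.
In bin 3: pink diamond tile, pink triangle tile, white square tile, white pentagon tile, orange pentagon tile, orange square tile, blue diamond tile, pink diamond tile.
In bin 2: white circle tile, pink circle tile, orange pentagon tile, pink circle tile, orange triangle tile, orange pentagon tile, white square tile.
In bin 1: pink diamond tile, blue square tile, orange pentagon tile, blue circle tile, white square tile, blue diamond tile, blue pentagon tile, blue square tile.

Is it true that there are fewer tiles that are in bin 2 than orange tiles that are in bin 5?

There are 7 tiles in bin 2.
There are 6 orange tiles in bin 5.
The claim requires 7 < 6, which does not hold.

False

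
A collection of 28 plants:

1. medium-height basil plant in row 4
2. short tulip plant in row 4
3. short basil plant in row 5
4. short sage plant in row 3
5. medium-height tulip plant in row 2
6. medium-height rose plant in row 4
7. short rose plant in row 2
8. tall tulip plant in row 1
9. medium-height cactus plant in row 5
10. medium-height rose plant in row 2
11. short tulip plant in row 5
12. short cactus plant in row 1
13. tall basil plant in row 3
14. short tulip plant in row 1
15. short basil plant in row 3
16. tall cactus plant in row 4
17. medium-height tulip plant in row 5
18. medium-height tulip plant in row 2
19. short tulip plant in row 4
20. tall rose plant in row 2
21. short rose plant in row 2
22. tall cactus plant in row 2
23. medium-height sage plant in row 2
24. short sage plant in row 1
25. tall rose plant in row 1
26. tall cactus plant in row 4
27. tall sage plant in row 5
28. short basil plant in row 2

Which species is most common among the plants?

Counts by species: tulip 8, rose 6, cactus 5, basil 5, sage 4.
The maximum is 8, held uniquely by tulip.

tulip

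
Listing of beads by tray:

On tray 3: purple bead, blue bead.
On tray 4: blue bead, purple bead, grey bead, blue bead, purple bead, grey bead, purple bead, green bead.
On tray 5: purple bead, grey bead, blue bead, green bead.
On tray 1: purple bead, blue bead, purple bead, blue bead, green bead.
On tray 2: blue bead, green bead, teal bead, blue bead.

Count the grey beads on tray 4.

2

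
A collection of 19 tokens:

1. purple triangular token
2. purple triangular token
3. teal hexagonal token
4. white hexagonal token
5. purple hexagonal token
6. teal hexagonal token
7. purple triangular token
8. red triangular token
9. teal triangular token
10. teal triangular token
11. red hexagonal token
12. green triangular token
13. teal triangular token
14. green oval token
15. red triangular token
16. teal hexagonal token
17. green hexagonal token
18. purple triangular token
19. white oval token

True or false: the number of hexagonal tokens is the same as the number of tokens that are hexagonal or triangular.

False

hexagonal tokens: 7.
tokens that are hexagonal or triangular: 17.
The claim requires 7 = 17, which does not hold.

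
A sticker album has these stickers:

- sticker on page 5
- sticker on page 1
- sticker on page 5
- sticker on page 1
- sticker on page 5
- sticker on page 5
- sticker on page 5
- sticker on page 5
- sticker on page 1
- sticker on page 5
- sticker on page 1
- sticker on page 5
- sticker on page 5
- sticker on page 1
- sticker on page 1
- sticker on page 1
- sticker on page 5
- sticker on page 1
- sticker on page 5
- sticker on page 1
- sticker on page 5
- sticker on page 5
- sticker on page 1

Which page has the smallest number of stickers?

Counts by page: page 5→13, page 1→10.
The minimum is 10, held uniquely by page 1.

page 1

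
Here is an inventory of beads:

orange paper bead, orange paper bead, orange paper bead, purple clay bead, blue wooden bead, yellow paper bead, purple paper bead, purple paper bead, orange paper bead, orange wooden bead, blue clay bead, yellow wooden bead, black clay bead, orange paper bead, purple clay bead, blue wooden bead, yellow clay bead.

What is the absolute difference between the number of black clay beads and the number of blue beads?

2

black clay beads: 1. blue beads: 3.
|1 − 3| = 3 − 1 = 2.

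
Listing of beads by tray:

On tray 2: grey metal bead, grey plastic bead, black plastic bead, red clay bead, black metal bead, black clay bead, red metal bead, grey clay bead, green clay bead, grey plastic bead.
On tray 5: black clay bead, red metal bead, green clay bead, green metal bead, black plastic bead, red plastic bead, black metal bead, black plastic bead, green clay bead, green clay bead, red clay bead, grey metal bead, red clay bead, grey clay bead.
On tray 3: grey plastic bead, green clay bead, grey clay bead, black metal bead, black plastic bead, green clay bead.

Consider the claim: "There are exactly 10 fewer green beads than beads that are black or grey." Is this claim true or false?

|green beads| = 7.
|beads that are black or grey| = 17.
The claim requires 17 − 7 (= 10) to equal 10, which holds.

True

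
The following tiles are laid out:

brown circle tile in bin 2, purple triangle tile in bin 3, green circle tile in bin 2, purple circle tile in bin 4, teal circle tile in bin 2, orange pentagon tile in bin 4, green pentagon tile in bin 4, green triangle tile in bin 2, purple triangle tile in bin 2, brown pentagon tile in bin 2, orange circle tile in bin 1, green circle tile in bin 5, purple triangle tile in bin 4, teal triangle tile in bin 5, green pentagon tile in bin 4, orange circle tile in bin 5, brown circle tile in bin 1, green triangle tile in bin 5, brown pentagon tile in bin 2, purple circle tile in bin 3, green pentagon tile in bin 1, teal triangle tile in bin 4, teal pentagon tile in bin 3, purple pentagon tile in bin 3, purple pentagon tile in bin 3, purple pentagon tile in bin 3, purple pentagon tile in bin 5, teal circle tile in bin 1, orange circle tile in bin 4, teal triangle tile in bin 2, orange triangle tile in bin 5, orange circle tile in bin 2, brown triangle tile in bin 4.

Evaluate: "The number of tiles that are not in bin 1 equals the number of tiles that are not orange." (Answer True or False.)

|tiles that are not in bin 1| = 29.
|tiles that are not orange| = 27.
The claim requires 29 = 27, which does not hold.

False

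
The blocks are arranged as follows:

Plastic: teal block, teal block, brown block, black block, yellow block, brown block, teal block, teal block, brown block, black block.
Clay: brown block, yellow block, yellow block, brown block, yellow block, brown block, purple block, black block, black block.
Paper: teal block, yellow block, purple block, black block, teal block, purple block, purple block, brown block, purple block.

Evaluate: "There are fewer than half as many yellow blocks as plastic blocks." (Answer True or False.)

False

yellow blocks: 5.
plastic blocks: 10.
The claim requires 2 × 5 = 10 < 10, which does not hold.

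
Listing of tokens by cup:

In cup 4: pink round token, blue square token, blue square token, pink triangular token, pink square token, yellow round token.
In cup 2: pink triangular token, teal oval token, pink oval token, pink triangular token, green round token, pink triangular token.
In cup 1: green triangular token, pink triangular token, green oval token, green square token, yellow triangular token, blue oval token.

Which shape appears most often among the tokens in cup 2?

triangular

Counts by shape (restricted to tokens in cup 2): triangular 3, oval 2, round 1.
The maximum is 3, held uniquely by triangular.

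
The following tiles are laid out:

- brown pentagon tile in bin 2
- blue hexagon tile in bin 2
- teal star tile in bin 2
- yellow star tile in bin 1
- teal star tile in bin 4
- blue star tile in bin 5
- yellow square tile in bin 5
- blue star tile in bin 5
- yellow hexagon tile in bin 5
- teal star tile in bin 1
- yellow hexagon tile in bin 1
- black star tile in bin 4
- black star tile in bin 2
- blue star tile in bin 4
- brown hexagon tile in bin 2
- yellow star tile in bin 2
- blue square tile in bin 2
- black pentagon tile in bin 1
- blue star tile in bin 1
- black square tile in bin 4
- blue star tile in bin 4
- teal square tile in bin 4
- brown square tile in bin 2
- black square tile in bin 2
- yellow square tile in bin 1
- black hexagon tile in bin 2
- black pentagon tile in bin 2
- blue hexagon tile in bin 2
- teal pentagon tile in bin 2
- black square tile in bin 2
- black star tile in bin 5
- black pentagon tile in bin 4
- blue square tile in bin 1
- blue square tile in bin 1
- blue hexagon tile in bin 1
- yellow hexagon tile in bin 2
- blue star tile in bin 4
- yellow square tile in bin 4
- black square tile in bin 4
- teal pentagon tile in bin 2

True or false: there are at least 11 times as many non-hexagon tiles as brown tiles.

False

There are 32 non-hexagon tiles.
There are 3 brown tiles.
The claim requires 32 ≥ 11 × 3 = 33, which does not hold.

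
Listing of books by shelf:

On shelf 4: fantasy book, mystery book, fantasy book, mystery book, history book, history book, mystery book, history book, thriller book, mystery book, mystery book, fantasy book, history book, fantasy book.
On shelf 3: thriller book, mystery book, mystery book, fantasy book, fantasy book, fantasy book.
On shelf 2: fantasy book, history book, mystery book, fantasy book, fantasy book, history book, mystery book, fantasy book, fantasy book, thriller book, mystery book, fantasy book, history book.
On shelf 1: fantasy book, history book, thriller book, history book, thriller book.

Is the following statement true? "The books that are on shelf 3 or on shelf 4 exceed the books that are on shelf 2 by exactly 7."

|books on shelf 3 or on shelf 4| = 20.
|books on shelf 2| = 13.
The claim requires 20 − 13 (= 7) to equal 7, which holds.

True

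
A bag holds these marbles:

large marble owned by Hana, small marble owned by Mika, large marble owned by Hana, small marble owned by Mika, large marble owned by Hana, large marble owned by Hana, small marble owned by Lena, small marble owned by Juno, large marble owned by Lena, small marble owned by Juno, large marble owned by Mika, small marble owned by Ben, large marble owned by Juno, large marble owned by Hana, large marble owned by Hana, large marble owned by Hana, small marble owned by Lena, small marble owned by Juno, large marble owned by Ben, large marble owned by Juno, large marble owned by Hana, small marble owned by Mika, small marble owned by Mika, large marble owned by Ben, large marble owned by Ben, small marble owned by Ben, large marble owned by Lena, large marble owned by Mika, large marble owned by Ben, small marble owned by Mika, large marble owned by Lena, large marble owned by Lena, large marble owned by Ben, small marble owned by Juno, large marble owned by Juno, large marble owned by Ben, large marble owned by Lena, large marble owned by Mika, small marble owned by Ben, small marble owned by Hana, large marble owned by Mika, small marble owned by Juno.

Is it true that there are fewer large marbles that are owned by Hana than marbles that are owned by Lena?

False

large marbles owned by Hana: 8.
marbles owned by Lena: 7.
The claim requires 8 < 7, which does not hold.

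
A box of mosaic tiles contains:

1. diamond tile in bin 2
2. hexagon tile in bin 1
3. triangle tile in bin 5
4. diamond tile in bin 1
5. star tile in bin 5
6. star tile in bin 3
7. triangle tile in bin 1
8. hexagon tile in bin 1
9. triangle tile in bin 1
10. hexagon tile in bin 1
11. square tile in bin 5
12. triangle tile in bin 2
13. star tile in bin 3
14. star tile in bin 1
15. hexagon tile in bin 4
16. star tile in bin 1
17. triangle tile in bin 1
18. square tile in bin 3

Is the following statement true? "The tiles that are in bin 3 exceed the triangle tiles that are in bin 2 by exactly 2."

True

There are 3 tiles in bin 3.
There is 1 triangle tile in bin 2.
The claim requires 3 − 1 (= 2) to equal 2, which holds.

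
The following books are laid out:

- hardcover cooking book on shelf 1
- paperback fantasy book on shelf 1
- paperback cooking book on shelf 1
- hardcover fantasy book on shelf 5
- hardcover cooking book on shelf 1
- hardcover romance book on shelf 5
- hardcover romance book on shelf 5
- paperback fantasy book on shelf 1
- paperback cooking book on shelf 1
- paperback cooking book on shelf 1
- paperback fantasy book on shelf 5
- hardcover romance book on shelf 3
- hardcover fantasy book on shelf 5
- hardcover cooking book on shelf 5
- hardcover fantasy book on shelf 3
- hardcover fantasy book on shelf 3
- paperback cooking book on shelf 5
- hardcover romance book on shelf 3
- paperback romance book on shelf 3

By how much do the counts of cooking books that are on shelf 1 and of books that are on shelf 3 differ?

0

cooking books on shelf 1: 5. books on shelf 3: 5.
|5 − 5| = 5 − 5 = 0.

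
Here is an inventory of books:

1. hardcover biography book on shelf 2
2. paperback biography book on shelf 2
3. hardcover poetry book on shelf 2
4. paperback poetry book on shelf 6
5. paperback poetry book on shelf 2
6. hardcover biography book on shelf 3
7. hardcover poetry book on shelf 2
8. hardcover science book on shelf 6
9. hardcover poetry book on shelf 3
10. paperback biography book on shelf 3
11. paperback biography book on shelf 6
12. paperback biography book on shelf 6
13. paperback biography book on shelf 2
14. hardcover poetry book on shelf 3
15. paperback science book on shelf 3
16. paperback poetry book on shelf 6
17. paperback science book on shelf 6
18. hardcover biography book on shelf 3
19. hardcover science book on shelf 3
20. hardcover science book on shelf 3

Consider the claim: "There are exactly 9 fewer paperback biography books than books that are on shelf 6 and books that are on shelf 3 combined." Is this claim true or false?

|paperback biography books| = 5.
books on shelf 6: 6; books on shelf 3: 8; combined: 6 + 8 = 14.
The claim requires 14 − 5 (= 9) to equal 9, which holds.

True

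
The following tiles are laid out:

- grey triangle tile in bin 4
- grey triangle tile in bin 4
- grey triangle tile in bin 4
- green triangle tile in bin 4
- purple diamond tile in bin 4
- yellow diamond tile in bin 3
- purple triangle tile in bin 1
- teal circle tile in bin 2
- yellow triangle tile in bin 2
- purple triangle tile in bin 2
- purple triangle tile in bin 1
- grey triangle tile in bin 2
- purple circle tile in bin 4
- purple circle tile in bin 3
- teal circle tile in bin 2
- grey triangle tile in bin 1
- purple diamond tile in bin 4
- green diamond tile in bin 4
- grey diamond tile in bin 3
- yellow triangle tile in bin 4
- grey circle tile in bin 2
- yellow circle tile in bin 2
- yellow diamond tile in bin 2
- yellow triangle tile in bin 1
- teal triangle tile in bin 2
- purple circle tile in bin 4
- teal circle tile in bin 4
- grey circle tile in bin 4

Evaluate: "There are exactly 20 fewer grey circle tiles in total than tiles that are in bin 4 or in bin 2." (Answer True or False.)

False

grey circle tiles: 2.
tiles in bin 4 or in bin 2: 21.
The claim requires 21 − 2 (= 19) to equal 20, which does not hold.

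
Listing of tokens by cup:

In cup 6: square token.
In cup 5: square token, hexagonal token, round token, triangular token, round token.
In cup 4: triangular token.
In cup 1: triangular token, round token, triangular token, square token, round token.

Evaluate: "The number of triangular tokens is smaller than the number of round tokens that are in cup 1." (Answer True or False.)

triangular tokens: 4.
round tokens in cup 1: 2.
The claim requires 4 < 2, which does not hold.

False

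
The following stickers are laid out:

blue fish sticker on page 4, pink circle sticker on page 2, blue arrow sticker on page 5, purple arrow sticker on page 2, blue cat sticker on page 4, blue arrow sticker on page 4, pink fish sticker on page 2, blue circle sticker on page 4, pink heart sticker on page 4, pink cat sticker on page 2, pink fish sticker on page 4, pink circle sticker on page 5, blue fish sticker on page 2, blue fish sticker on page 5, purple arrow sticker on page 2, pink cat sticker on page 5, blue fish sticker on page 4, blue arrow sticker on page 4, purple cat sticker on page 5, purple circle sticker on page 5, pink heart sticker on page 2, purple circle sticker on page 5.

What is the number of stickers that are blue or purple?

14

blue: 9; purple: 5; together 9 + 5 = 14.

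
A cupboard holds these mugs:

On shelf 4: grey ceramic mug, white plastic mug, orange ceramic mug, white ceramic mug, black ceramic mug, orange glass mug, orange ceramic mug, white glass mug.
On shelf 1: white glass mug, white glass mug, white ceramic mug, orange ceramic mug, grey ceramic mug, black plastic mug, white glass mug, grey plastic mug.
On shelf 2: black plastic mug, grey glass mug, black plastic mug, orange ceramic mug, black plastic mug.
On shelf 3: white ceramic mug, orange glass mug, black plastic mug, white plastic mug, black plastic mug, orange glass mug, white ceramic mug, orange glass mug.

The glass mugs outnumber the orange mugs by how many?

glass mugs: 9.
orange mugs: 8.
9 − 8 = 1.

1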